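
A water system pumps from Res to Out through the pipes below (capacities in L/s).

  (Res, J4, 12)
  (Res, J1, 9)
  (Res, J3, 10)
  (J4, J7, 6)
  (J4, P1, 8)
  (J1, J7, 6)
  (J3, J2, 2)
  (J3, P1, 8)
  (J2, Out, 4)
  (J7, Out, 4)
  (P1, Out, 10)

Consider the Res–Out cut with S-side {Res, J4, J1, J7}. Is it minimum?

Given cut capacity: 10 + 8 + 4 = 22.
Augment Res→J4→J7→Out: bottleneck 4, flow now 4.
Augment Res→J4→P1→Out: bottleneck 8, flow now 12.
Augment Res→J3→J2→Out: bottleneck 2, flow now 14.
Augment Res→J3→P1→Out: bottleneck 2, flow now 16.
No augmenting path remains; maximum flow = 16.
In the residual graph, reachable from Res: {Res, J4, J1, J3, J7, P1}.
Min-cut edges: J3→J2 (2), J7→Out (4), P1→Out (10); capacity 2 + 4 + 10 = 16.
Cut capacity 22 exceeds the max flow 16, so it is not minimum.

No — its capacity is 22, but the minimum cut has capacity 16.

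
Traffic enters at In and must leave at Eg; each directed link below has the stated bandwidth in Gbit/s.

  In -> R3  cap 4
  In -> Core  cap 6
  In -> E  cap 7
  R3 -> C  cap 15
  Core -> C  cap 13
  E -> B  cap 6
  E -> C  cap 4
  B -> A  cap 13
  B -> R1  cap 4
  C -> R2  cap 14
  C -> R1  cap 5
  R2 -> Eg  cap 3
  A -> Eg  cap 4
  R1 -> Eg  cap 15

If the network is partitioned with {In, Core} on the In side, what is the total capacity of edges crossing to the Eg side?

Edges leaving {In, Core}: In→R3 (4), In→E (7), Core→C (13).
Cut capacity = 4 + 7 + 13 = 24.

24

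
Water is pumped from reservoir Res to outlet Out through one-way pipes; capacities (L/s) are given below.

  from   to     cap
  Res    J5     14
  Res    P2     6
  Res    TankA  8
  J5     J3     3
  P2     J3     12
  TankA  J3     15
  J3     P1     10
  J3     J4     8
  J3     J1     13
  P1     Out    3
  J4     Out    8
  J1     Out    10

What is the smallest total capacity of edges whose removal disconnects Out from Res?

17

Augment Res→J5→J3→P1→Out: bottleneck 3, flow now 3.
Augment Res→P2→J3→J4→Out: bottleneck 6, flow now 9.
Augment Res→TankA→J3→J4→Out: bottleneck 2, flow now 11.
Augment Res→TankA→J3→J1→Out: bottleneck 6, flow now 17.
No augmenting path remains; maximum flow = 17.
By max-flow min-cut, the minimum cut capacity equals the max flow.
In the residual graph, reachable from Res: {Res, J5}.
Min-cut edges: Res→P2 (6), Res→TankA (8), J5→J3 (3); capacity 6 + 8 + 3 = 17.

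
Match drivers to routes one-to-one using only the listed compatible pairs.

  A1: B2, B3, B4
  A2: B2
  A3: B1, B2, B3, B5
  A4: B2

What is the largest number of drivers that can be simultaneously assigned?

3

Unit-capacity flow: source→left, listed edges, right→sink; max matching = max flow.
Augmenting path A1→B2 (+1); matched 1.
Augmenting path A3→B1 (+1); matched 2.
Augmenting path A2→B2→A1→B3 (+1); matched 3.
No augmenting path remains; maximum matching = 3.
König certificate: {A1, A3, B2} is a vertex cover of size 3 (every listed pair touches it), so no matching can be larger.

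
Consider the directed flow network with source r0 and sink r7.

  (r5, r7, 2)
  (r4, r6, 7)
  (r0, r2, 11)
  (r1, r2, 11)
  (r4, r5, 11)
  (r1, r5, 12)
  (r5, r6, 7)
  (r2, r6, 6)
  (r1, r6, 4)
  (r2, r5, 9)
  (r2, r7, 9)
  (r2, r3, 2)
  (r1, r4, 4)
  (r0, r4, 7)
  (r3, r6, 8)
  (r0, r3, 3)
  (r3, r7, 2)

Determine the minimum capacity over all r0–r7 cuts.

Augment r0→r2→r7: bottleneck 9, flow now 9.
Augment r0→r3→r7: bottleneck 2, flow now 11.
Augment r0→r2→r5→r7: bottleneck 2, flow now 13.
No augmenting path remains; maximum flow = 13.
By max-flow min-cut, the minimum cut capacity equals the max flow.
In the residual graph, reachable from r0: {r0, r2, r3, r4, r5, r6}.
Min-cut edges: r2→r7 (9), r3→r7 (2), r5→r7 (2); capacity 9 + 2 + 2 = 13.

13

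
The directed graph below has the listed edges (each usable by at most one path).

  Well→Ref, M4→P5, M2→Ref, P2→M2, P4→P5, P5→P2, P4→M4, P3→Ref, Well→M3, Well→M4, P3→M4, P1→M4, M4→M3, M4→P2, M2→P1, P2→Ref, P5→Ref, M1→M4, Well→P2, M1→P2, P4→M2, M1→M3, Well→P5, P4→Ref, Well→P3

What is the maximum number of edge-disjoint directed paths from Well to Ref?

Assign every edge capacity 1; by Menger, the answer equals the max flow.
Path Well→Ref (+1); total 1.
Path Well→P3→Ref (+1); total 2.
Path Well→P5→Ref (+1); total 3.
Path Well→P2→Ref (+1); total 4.
Path Well→M4→P2→M2→Ref (+1); total 5.
No residual Well→Ref path; max flow = 5.
Certifying cut of size 5: {Well→M4, Well→P2, Well→P3, Well→P5, Well→Ref}.

5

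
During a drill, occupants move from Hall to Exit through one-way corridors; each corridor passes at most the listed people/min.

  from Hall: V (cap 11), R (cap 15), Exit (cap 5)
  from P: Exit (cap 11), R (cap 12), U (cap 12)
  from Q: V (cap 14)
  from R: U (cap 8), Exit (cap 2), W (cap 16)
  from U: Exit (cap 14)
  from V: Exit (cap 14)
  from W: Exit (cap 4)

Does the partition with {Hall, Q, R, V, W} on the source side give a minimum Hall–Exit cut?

No — its capacity is 33, but the minimum cut has capacity 30.

Given cut capacity: 5 + 8 + 2 + 14 + 4 = 33.
Augment Hall→Exit: bottleneck 5, flow now 5.
Augment Hall→R→Exit: bottleneck 2, flow now 7.
Augment Hall→V→Exit: bottleneck 11, flow now 18.
Augment Hall→R→U→Exit: bottleneck 8, flow now 26.
Augment Hall→R→W→Exit: bottleneck 4, flow now 30.
No augmenting path remains; maximum flow = 30.
In the residual graph, reachable from Hall: {Hall, R, W}.
Min-cut edges: Hall→V (11), Hall→Exit (5), R→U (8), R→Exit (2), W→Exit (4); capacity 11 + 5 + 8 + 2 + 4 = 30.
Cut capacity 33 exceeds the max flow 30, so it is not minimum.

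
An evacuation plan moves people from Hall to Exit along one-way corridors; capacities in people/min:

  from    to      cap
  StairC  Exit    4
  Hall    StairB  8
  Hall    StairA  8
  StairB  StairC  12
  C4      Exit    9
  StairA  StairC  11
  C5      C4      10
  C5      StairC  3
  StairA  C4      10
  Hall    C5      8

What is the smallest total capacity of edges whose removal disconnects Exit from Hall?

Augment Hall→StairA→C4→Exit: bottleneck 8, flow now 8.
Augment Hall→StairB→StairC→Exit: bottleneck 4, flow now 12.
Augment Hall→C5→C4→Exit: bottleneck 1, flow now 13.
No augmenting path remains; maximum flow = 13.
By max-flow min-cut, the minimum cut capacity equals the max flow.
In the residual graph, reachable from Hall: {Hall, StairA, StairB, C5, C4, StairC}.
Min-cut edges: C4→Exit (9), StairC→Exit (4); capacity 9 + 4 = 13.

13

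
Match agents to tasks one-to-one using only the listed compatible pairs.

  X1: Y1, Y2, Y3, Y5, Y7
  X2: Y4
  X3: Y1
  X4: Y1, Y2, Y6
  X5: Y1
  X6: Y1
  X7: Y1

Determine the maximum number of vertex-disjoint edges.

4

Unit-capacity flow: source→left, listed edges, right→sink; max matching = max flow.
Augmenting path X1→Y1 (+1); matched 1.
Augmenting path X2→Y4 (+1); matched 2.
Augmenting path X4→Y2 (+1); matched 3.
Augmenting path X3→Y1→X1→Y3 (+1); matched 4.
No augmenting path remains; maximum matching = 4.
König certificate: {X1, X2, X4, Y1} is a vertex cover of size 4 (every listed pair touches it), so no matching can be larger.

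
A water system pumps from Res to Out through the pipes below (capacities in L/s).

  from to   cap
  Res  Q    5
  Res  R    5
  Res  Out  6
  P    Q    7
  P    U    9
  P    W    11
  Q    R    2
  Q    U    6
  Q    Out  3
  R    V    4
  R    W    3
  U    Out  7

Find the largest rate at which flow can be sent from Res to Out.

11

Augment Res→Out: bottleneck 6, flow now 6.
Augment Res→Q→Out: bottleneck 3, flow now 9.
Augment Res→Q→U→Out: bottleneck 2, flow now 11.
No augmenting path remains; maximum flow = 11.
In the residual graph, reachable from Res: {Res, R, V, W}.
Min-cut edges: Res→Q (5), Res→Out (6); capacity 5 + 6 = 11.
This cut is saturated, so no flow can exceed 11.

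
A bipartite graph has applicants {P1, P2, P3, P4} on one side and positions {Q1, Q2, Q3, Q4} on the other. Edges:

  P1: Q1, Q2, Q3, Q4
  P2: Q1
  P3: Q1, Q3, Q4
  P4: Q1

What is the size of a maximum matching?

Unit-capacity flow: source→left, listed edges, right→sink; max matching = max flow.
Augmenting path P1→Q1 (+1); matched 1.
Augmenting path P3→Q3 (+1); matched 2.
Augmenting path P2→Q1→P1→Q2 (+1); matched 3.
No augmenting path remains; maximum matching = 3.
König certificate: {P1, P3, Q1} is a vertex cover of size 3 (every listed pair touches it), so no matching can be larger.

3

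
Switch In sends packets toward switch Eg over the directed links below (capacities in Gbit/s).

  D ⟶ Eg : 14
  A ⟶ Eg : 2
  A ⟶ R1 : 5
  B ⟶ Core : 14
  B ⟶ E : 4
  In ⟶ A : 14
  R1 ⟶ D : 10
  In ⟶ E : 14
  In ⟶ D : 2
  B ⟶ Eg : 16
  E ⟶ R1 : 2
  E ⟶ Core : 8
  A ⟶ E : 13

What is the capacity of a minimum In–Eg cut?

Augment In→A→Eg: bottleneck 2, flow now 2.
Augment In→D→Eg: bottleneck 2, flow now 4.
Augment In→A→R1→D→Eg: bottleneck 5, flow now 9.
Augment In→E→R1→D→Eg: bottleneck 2, flow now 11.
No augmenting path remains; maximum flow = 11.
By max-flow min-cut, the minimum cut capacity equals the max flow.
In the residual graph, reachable from In: {In, A, E, Core}.
Min-cut edges: In→D (2), A→R1 (5), A→Eg (2), E→R1 (2); capacity 2 + 5 + 2 + 2 = 11.

11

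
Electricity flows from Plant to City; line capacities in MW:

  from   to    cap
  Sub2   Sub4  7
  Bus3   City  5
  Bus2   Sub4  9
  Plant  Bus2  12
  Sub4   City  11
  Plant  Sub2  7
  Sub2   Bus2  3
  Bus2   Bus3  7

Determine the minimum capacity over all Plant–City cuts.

Augment Plant→Bus2→Bus3→City: bottleneck 5, flow now 5.
Augment Plant→Bus2→Sub4→City: bottleneck 7, flow now 12.
Augment Plant→Sub2→Sub4→City: bottleneck 4, flow now 16.
No augmenting path remains; maximum flow = 16.
By max-flow min-cut, the minimum cut capacity equals the max flow.
In the residual graph, reachable from Plant: {Plant, Bus2, Sub2, Bus3, Sub4}.
Min-cut edges: Bus3→City (5), Sub4→City (11); capacity 5 + 11 = 16.

16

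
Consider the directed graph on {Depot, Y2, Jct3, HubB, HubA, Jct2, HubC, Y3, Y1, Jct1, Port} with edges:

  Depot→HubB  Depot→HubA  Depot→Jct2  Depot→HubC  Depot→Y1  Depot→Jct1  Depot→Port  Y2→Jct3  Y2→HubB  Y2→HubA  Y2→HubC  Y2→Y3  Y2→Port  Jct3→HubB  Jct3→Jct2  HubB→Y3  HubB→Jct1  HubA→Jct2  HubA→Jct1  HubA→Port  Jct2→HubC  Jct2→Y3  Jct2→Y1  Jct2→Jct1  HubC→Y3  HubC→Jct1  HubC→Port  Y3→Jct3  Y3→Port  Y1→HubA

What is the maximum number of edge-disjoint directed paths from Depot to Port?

4

Assign every edge capacity 1; by Menger, the answer equals the max flow.
Path Depot→Port (+1); total 1.
Path Depot→HubA→Port (+1); total 2.
Path Depot→HubC→Port (+1); total 3.
Path Depot→HubB→Y3→Port (+1); total 4.
No residual Depot→Port path; max flow = 4.
Certifying cut of size 4: {Depot→Port, HubA→Port, HubC→Port, Y3→Port}.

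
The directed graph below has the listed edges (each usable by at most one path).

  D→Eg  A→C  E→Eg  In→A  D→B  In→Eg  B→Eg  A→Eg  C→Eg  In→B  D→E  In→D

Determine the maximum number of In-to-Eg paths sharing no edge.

Assign every edge capacity 1; by Menger, the answer equals the max flow.
Path In→Eg (+1); total 1.
Path In→A→Eg (+1); total 2.
Path In→B→Eg (+1); total 3.
Path In→D→Eg (+1); total 4.
No residual In→Eg path; max flow = 4.
Certifying cut of size 4: {In→A, In→B, In→D, In→Eg}.

4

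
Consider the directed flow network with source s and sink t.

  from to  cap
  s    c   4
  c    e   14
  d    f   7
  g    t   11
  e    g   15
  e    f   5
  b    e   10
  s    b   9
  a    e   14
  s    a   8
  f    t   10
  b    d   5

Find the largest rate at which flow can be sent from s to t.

Augment s→a→e→f→t: bottleneck 5, flow now 5.
Augment s→a→e→g→t: bottleneck 3, flow now 8.
Augment s→b→d→f→t: bottleneck 5, flow now 13.
Augment s→b→e→g→t: bottleneck 4, flow now 17.
Augment s→c→e→g→t: bottleneck 4, flow now 21.
No augmenting path remains; maximum flow = 21.
In the residual graph, reachable from s: {s}.
Min-cut edges: s→a (8), s→b (9), s→c (4); capacity 8 + 9 + 4 = 21.
This cut is saturated, so no flow can exceed 21.

21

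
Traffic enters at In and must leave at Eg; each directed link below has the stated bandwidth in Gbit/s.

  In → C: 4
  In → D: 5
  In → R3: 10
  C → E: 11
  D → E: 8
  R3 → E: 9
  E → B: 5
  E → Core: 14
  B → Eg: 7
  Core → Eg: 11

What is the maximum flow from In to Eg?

16

Augment In→C→E→B→Eg: bottleneck 4, flow now 4.
Augment In→D→E→B→Eg: bottleneck 1, flow now 5.
Augment In→D→E→Core→Eg: bottleneck 4, flow now 9.
Augment In→R3→E→Core→Eg: bottleneck 7, flow now 16.
No augmenting path remains; maximum flow = 16.
In the residual graph, reachable from In: {In, C, D, R3, E, Core}.
Min-cut edges: E→B (5), Core→Eg (11); capacity 5 + 11 = 16.
This cut is saturated, so no flow can exceed 16.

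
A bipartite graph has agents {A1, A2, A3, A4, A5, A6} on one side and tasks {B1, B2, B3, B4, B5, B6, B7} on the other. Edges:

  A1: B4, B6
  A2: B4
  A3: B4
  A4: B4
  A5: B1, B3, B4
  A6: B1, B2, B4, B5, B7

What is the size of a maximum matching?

Unit-capacity flow: source→left, listed edges, right→sink; max matching = max flow.
Augmenting path A1→B4 (+1); matched 1.
Augmenting path A5→B1 (+1); matched 2.
Augmenting path A6→B2 (+1); matched 3.
Augmenting path A2→B4→A1→B6 (+1); matched 4.
No augmenting path remains; maximum matching = 4.
König certificate: {A1, A5, A6, B4} is a vertex cover of size 4 (every listed pair touches it), so no matching can be larger.

4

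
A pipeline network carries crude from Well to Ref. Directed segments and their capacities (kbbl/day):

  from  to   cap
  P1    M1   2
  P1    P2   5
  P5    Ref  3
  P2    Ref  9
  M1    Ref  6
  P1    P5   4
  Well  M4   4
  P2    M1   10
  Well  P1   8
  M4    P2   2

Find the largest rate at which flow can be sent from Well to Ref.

Augment Well→M4→P2→Ref: bottleneck 2, flow now 2.
Augment Well→P1→P2→Ref: bottleneck 5, flow now 7.
Augment Well→P1→M1→Ref: bottleneck 2, flow now 9.
Augment Well→P1→P5→Ref: bottleneck 1, flow now 10.
No augmenting path remains; maximum flow = 10.
In the residual graph, reachable from Well: {Well, M4}.
Min-cut edges: Well→P1 (8), M4→P2 (2); capacity 8 + 2 = 10.
This cut is saturated, so no flow can exceed 10.

10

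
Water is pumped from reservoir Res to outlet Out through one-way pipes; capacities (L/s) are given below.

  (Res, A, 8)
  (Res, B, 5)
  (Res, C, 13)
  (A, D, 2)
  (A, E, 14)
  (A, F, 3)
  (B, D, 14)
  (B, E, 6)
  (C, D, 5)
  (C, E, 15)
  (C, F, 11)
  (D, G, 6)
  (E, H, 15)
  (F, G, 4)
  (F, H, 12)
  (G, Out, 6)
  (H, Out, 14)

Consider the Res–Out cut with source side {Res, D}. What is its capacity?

Edges leaving {Res, D}: Res→A (8), Res→B (5), Res→C (13), D→G (6).
Cut capacity = 8 + 5 + 13 + 6 = 32.

32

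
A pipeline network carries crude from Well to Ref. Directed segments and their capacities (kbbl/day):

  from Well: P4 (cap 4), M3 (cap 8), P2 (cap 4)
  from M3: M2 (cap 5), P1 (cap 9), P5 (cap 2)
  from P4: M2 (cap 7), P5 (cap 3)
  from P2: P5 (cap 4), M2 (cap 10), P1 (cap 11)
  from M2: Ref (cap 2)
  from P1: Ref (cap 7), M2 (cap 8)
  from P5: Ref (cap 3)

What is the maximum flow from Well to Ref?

12

Augment Well→M3→M2→Ref: bottleneck 2, flow now 2.
Augment Well→M3→P1→Ref: bottleneck 6, flow now 8.
Augment Well→P4→P5→Ref: bottleneck 3, flow now 11.
Augment Well→P2→P1→Ref: bottleneck 1, flow now 12.
No augmenting path remains; maximum flow = 12.
In the residual graph, reachable from Well: {Well, M3, P4, P2, M2, P1, P5}.
Min-cut edges: M2→Ref (2), P1→Ref (7), P5→Ref (3); capacity 2 + 7 + 3 = 12.
This cut is saturated, so no flow can exceed 12.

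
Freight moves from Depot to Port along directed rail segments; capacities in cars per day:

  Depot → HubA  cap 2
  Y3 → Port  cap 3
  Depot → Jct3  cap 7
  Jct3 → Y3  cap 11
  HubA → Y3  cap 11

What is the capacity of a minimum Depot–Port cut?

3

Augment Depot→HubA→Y3→Port: bottleneck 2, flow now 2.
Augment Depot→Jct3→Y3→Port: bottleneck 1, flow now 3.
No augmenting path remains; maximum flow = 3.
By max-flow min-cut, the minimum cut capacity equals the max flow.
In the residual graph, reachable from Depot: {Depot, HubA, Jct3, Y3}.
Min-cut edges: Y3→Port (3); capacity 3 = 3.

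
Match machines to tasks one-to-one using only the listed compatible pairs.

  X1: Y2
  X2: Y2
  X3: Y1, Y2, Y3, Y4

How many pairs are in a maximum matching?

Unit-capacity flow: source→left, listed edges, right→sink; max matching = max flow.
Augmenting path X1→Y2 (+1); matched 1.
Augmenting path X3→Y1 (+1); matched 2.
No augmenting path remains; maximum matching = 2.
König certificate: {X3, Y2} is a vertex cover of size 2 (every listed pair touches it), so no matching can be larger.

2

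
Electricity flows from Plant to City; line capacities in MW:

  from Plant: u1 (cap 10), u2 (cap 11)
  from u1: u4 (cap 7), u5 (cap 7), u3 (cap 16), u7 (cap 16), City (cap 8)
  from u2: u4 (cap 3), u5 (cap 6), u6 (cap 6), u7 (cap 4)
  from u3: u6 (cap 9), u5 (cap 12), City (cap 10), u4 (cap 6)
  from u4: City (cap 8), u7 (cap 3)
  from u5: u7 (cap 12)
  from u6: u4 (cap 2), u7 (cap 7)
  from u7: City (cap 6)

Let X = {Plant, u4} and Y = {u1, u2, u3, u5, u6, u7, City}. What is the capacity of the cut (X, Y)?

Edges leaving {Plant, u4}: Plant→u1 (10), Plant→u2 (11), u4→u7 (3), u4→City (8).
Cut capacity = 10 + 11 + 3 + 8 = 32.

32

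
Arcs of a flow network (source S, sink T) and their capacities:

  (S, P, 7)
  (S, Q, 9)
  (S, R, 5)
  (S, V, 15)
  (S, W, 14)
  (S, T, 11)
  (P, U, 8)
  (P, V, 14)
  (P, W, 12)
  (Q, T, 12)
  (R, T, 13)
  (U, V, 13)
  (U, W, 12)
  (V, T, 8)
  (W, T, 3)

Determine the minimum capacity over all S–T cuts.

36

Augment S→T: bottleneck 11, flow now 11.
Augment S→Q→T: bottleneck 9, flow now 20.
Augment S→R→T: bottleneck 5, flow now 25.
Augment S→V→T: bottleneck 8, flow now 33.
Augment S→W→T: bottleneck 3, flow now 36.
No augmenting path remains; maximum flow = 36.
By max-flow min-cut, the minimum cut capacity equals the max flow.
In the residual graph, reachable from S: {S, P, U, V, W}.
Min-cut edges: S→Q (9), S→R (5), S→T (11), V→T (8), W→T (3); capacity 9 + 5 + 11 + 8 + 3 = 36.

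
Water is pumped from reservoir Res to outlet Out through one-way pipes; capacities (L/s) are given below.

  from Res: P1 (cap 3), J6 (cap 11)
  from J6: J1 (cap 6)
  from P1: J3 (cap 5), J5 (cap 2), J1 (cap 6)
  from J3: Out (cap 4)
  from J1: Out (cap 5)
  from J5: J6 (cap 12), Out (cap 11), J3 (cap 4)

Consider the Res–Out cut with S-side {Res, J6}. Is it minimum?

Given cut capacity: 3 + 6 = 9.
Augment Res→J6→J1→Out: bottleneck 5, flow now 5.
Augment Res→P1→J3→Out: bottleneck 3, flow now 8.
No augmenting path remains; maximum flow = 8.
In the residual graph, reachable from Res: {Res, J6, J1}.
Min-cut edges: Res→P1 (3), J1→Out (5); capacity 3 + 5 = 8.
Cut capacity 9 exceeds the max flow 8, so it is not minimum.

No — its capacity is 9, but the minimum cut has capacity 8.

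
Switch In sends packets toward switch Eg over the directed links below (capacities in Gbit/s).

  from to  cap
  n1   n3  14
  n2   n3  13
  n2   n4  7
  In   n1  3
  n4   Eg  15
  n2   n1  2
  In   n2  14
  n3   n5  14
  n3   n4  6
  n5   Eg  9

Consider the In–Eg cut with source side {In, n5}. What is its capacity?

26

Edges leaving {In, n5}: In→n1 (3), In→n2 (14), n5→Eg (9).
Cut capacity = 3 + 14 + 9 = 26.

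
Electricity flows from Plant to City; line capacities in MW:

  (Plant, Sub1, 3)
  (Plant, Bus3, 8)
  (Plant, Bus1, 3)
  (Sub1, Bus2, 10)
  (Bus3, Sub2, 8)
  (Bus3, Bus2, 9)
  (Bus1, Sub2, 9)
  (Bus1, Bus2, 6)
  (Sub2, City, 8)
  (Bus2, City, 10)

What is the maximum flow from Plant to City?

Augment Plant→Sub1→Bus2→City: bottleneck 3, flow now 3.
Augment Plant→Bus3→Sub2→City: bottleneck 8, flow now 11.
Augment Plant→Bus1→Bus2→City: bottleneck 3, flow now 14.
No augmenting path remains; maximum flow = 14.
In the residual graph, reachable from Plant: {Plant}.
Min-cut edges: Plant→Sub1 (3), Plant→Bus3 (8), Plant→Bus1 (3); capacity 3 + 8 + 3 = 14.
This cut is saturated, so no flow can exceed 14.

14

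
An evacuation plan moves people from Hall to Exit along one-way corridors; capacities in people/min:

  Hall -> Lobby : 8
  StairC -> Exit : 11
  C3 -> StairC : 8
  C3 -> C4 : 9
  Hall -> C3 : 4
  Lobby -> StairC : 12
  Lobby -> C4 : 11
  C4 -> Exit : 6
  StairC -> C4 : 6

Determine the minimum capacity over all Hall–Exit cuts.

12

Augment Hall→C3→StairC→Exit: bottleneck 4, flow now 4.
Augment Hall→Lobby→StairC→Exit: bottleneck 7, flow now 11.
Augment Hall→Lobby→C4→Exit: bottleneck 1, flow now 12.
No augmenting path remains; maximum flow = 12.
By max-flow min-cut, the minimum cut capacity equals the max flow.
In the residual graph, reachable from Hall: {Hall}.
Min-cut edges: Hall→C3 (4), Hall→Lobby (8); capacity 4 + 8 = 12.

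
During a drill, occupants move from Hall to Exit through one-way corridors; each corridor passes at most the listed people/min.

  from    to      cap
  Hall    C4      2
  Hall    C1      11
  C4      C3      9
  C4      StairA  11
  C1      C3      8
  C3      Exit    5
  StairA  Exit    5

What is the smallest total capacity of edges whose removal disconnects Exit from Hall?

7

Augment Hall→C4→C3→Exit: bottleneck 2, flow now 2.
Augment Hall→C1→C3→Exit: bottleneck 3, flow now 5.
Augment Hall→C1→C3→C4→StairA→Exit: bottleneck 2, flow now 7. (uses reverse residual edge)
No augmenting path remains; maximum flow = 7.
By max-flow min-cut, the minimum cut capacity equals the max flow.
In the residual graph, reachable from Hall: {Hall, C1, C3}.
Min-cut edges: Hall→C4 (2), C3→Exit (5); capacity 2 + 5 = 7.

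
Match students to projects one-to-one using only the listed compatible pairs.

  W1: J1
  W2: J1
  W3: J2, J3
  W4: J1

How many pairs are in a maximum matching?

Unit-capacity flow: source→left, listed edges, right→sink; max matching = max flow.
Augmenting path W1→J1 (+1); matched 1.
Augmenting path W3→J2 (+1); matched 2.
No augmenting path remains; maximum matching = 2.
König certificate: {W3, J1} is a vertex cover of size 2 (every listed pair touches it), so no matching can be larger.

2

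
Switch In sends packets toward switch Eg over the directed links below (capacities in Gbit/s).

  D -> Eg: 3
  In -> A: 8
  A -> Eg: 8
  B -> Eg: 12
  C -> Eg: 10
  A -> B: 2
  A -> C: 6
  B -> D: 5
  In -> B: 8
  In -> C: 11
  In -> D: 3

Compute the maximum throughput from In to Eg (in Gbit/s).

29

Augment In→A→Eg: bottleneck 8, flow now 8.
Augment In→B→Eg: bottleneck 8, flow now 16.
Augment In→C→Eg: bottleneck 10, flow now 26.
Augment In→D→Eg: bottleneck 3, flow now 29.
No augmenting path remains; maximum flow = 29.
In the residual graph, reachable from In: {In, C}.
Min-cut edges: In→A (8), In→B (8), In→D (3), C→Eg (10); capacity 8 + 8 + 3 + 10 = 29.
This cut is saturated, so no flow can exceed 29.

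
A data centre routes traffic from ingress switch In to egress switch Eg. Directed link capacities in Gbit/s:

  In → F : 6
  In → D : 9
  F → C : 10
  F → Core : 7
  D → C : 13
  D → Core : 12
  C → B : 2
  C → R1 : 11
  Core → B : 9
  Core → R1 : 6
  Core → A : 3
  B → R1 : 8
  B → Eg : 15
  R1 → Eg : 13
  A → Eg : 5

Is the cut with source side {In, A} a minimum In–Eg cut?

Given cut capacity: 6 + 9 + 5 = 20.
Augment In→F→C→B→Eg: bottleneck 2, flow now 2.
Augment In→F→C→R1→Eg: bottleneck 4, flow now 6.
Augment In→D→C→R1→Eg: bottleneck 7, flow now 13.
Augment In→D→Core→B→Eg: bottleneck 2, flow now 15.
No augmenting path remains; maximum flow = 15.
In the residual graph, reachable from In: {In}.
Min-cut edges: In→F (6), In→D (9); capacity 6 + 9 = 15.
Cut capacity 20 exceeds the max flow 15, so it is not minimum.

No — its capacity is 20, but the minimum cut has capacity 15.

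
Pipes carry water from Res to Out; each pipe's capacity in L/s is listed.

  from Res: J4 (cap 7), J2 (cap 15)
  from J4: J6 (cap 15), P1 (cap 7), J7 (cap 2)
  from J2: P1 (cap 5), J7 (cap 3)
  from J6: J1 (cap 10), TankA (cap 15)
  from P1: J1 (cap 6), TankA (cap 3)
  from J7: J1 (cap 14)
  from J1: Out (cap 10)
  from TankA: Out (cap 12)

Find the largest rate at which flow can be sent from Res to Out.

15

Augment Res→J4→J6→J1→Out: bottleneck 7, flow now 7.
Augment Res→J2→P1→J1→Out: bottleneck 3, flow now 10.
Augment Res→J2→P1→TankA→Out: bottleneck 2, flow now 12.
Augment Res→J2→J7→J1→J6→TankA→Out: bottleneck 3, flow now 15. (uses reverse residual edge)
No augmenting path remains; maximum flow = 15.
In the residual graph, reachable from Res: {Res, J2}.
Min-cut edges: Res→J4 (7), J2→P1 (5), J2→J7 (3); capacity 7 + 5 + 3 = 15.
This cut is saturated, so no flow can exceed 15.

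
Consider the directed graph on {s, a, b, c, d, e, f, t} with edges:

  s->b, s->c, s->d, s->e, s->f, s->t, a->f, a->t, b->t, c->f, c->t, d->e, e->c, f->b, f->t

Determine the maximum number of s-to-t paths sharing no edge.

Assign every edge capacity 1; by Menger, the answer equals the max flow.
Path s→t (+1); total 1.
Path s→b→t (+1); total 2.
Path s→c→t (+1); total 3.
Path s→f→t (+1); total 4.
No residual s→t path; max flow = 4.
Certifying cut of size 4: {b→t, c→t, f→t, s→t}.

4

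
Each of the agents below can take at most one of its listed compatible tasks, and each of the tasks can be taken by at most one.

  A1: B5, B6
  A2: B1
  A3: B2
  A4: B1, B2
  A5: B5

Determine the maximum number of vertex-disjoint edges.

Unit-capacity flow: source→left, listed edges, right→sink; max matching = max flow.
Augmenting path A1→B5 (+1); matched 1.
Augmenting path A2→B1 (+1); matched 2.
Augmenting path A3→B2 (+1); matched 3.
Augmenting path A5→B5→A1→B6 (+1); matched 4.
No augmenting path remains; maximum matching = 4.
König certificate: {A1, A5, B1, B2} is a vertex cover of size 4 (every listed pair touches it), so no matching can be larger.

4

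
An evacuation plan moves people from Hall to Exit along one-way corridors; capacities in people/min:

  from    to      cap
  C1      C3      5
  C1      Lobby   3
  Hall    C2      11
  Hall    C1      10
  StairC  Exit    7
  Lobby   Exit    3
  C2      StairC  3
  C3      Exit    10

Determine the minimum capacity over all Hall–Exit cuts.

Augment Hall→C2→StairC→Exit: bottleneck 3, flow now 3.
Augment Hall→C1→C3→Exit: bottleneck 5, flow now 8.
Augment Hall→C1→Lobby→Exit: bottleneck 3, flow now 11.
No augmenting path remains; maximum flow = 11.
By max-flow min-cut, the minimum cut capacity equals the max flow.
In the residual graph, reachable from Hall: {Hall, C2, C1}.
Min-cut edges: C2→StairC (3), C1→C3 (5), C1→Lobby (3); capacity 3 + 5 + 3 = 11.

11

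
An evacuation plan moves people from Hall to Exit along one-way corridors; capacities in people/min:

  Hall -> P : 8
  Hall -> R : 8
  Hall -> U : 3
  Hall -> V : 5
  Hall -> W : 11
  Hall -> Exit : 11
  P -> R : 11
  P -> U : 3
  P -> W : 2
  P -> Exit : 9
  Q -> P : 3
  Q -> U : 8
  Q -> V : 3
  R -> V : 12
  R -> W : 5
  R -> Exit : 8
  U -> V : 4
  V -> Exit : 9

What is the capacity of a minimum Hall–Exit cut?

35

Augment Hall→Exit: bottleneck 11, flow now 11.
Augment Hall→P→Exit: bottleneck 8, flow now 19.
Augment Hall→R→Exit: bottleneck 8, flow now 27.
Augment Hall→V→Exit: bottleneck 5, flow now 32.
Augment Hall→U→V→Exit: bottleneck 3, flow now 35.
No augmenting path remains; maximum flow = 35.
By max-flow min-cut, the minimum cut capacity equals the max flow.
In the residual graph, reachable from Hall: {Hall, W}.
Min-cut edges: Hall→P (8), Hall→R (8), Hall→U (3), Hall→V (5), Hall→Exit (11); capacity 8 + 8 + 3 + 5 + 11 = 35.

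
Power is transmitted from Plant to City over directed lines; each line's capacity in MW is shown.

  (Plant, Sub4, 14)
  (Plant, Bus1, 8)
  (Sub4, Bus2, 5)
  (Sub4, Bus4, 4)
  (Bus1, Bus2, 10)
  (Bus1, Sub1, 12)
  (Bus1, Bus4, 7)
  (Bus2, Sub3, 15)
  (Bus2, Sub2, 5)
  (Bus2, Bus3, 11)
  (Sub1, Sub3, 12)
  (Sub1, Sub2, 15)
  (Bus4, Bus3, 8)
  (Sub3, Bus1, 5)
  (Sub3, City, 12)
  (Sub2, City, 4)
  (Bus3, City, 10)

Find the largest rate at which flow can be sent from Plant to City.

17

Augment Plant→Sub4→Bus2→Sub3→City: bottleneck 5, flow now 5.
Augment Plant→Sub4→Bus4→Bus3→City: bottleneck 4, flow now 9.
Augment Plant→Bus1→Bus2→Sub3→City: bottleneck 7, flow now 16.
Augment Plant→Bus1→Bus2→Sub2→City: bottleneck 1, flow now 17.
No augmenting path remains; maximum flow = 17.
In the residual graph, reachable from Plant: {Plant, Sub4}.
Min-cut edges: Plant→Bus1 (8), Sub4→Bus2 (5), Sub4→Bus4 (4); capacity 8 + 5 + 4 = 17.
This cut is saturated, so no flow can exceed 17.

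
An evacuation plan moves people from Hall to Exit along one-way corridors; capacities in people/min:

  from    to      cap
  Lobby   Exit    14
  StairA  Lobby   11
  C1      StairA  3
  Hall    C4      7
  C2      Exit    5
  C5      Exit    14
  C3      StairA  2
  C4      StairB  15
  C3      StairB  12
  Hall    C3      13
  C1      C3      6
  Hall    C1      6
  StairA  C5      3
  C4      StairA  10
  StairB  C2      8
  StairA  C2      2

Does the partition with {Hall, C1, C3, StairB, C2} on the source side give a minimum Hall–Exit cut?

Given cut capacity: 7 + 3 + 2 + 5 = 17.
Augment Hall→C4→StairA→C5→Exit: bottleneck 3, flow now 3.
Augment Hall→C4→StairA→Lobby→Exit: bottleneck 4, flow now 7.
Augment Hall→C1→StairA→Lobby→Exit: bottleneck 3, flow now 10.
Augment Hall→C3→StairA→Lobby→Exit: bottleneck 2, flow now 12.
Augment Hall→C3→StairB→C2→Exit: bottleneck 5, flow now 17.
No augmenting path remains; maximum flow = 17.
Cut capacity 17 equals the max flow, so it is a minimum cut.

Yes — it is a minimum cut (capacity 17).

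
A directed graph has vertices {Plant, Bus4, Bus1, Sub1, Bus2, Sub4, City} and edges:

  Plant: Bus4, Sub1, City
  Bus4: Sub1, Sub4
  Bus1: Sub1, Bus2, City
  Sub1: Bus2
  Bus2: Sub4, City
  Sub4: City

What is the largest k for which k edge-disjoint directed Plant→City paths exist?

3

Assign every edge capacity 1; by Menger, the answer equals the max flow.
Path Plant→City (+1); total 1.
Path Plant→Bus4→Sub4→City (+1); total 2.
Path Plant→Sub1→Bus2→City (+1); total 3.
No residual Plant→City path; max flow = 3.
Certifying cut of size 3: {Plant→Bus4, Plant→City, Plant→Sub1}.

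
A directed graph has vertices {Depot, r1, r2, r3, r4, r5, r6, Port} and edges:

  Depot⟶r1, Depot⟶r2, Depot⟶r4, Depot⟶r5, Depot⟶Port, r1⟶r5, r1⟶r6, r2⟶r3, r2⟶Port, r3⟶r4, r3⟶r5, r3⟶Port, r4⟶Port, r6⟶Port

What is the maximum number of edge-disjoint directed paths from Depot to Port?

4

Assign every edge capacity 1; by Menger, the answer equals the max flow.
Path Depot→Port (+1); total 1.
Path Depot→r2→Port (+1); total 2.
Path Depot→r4→Port (+1); total 3.
Path Depot→r1→r6→Port (+1); total 4.
No residual Depot→Port path; max flow = 4.
Certifying cut of size 4: {Depot→Port, Depot→r1, Depot→r2, Depot→r4}.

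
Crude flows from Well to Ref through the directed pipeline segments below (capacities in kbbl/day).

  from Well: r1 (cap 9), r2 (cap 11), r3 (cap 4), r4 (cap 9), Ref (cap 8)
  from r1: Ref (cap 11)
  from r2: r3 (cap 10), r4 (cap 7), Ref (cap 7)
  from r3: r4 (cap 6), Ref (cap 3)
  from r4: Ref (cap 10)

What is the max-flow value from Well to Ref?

Augment Well→Ref: bottleneck 8, flow now 8.
Augment Well→r1→Ref: bottleneck 9, flow now 17.
Augment Well→r2→Ref: bottleneck 7, flow now 24.
Augment Well→r3→Ref: bottleneck 3, flow now 27.
Augment Well→r4→Ref: bottleneck 9, flow now 36.
Augment Well→r2→r4→Ref: bottleneck 1, flow now 37.
No augmenting path remains; maximum flow = 37.
In the residual graph, reachable from Well: {Well, r2, r3, r4}.
Min-cut edges: Well→r1 (9), Well→Ref (8), r2→Ref (7), r3→Ref (3), r4→Ref (10); capacity 9 + 8 + 7 + 3 + 10 = 37.
This cut is saturated, so no flow can exceed 37.

37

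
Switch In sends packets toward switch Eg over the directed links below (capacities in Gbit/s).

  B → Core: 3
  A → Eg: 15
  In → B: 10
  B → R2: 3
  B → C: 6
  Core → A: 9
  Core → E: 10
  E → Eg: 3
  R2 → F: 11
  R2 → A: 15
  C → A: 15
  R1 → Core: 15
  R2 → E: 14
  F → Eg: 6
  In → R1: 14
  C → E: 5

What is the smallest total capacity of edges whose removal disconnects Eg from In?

Augment In→B→R2→A→Eg: bottleneck 3, flow now 3.
Augment In→B→Core→A→Eg: bottleneck 3, flow now 6.
Augment In→B→C→A→Eg: bottleneck 4, flow now 10.
Augment In→R1→Core→A→Eg: bottleneck 5, flow now 15.
Augment In→R1→Core→E→Eg: bottleneck 3, flow now 18.
Augment In→R1→Core→A→R2→F→Eg: bottleneck 1, flow now 19. (uses reverse residual edge)
Augment In→R1→Core→B→C→A→R2→F→Eg: bottleneck 2, flow now 21. (uses reverse residual edge)
No augmenting path remains; maximum flow = 21.
By max-flow min-cut, the minimum cut capacity equals the max flow.
In the residual graph, reachable from In: {In, B, R1, Core, E}.
Min-cut edges: B→R2 (3), B→C (6), Core→A (9), E→Eg (3); capacity 3 + 6 + 9 + 3 = 21.

21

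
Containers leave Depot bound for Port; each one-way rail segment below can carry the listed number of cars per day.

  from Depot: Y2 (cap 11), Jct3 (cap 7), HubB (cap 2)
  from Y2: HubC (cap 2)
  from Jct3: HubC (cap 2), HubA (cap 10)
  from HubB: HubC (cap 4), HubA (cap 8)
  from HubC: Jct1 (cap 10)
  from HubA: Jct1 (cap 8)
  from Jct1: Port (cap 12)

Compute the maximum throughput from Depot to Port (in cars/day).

11

Augment Depot→Y2→HubC→Jct1→Port: bottleneck 2, flow now 2.
Augment Depot→Jct3→HubC→Jct1→Port: bottleneck 2, flow now 4.
Augment Depot→Jct3→HubA→Jct1→Port: bottleneck 5, flow now 9.
Augment Depot→HubB→HubC→Jct1→Port: bottleneck 2, flow now 11.
No augmenting path remains; maximum flow = 11.
In the residual graph, reachable from Depot: {Depot, Y2}.
Min-cut edges: Depot→Jct3 (7), Depot→HubB (2), Y2→HubC (2); capacity 7 + 2 + 2 = 11.
This cut is saturated, so no flow can exceed 11.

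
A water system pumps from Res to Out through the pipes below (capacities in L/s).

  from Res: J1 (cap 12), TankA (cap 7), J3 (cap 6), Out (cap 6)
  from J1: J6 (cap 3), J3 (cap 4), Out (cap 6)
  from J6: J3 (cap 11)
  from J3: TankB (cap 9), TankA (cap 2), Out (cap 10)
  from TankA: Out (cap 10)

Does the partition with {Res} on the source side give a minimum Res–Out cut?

Yes — it is a minimum cut (capacity 31).

Given cut capacity: 12 + 6 + 7 + 6 = 31.
Augment Res→Out: bottleneck 6, flow now 6.
Augment Res→J1→Out: bottleneck 6, flow now 12.
Augment Res→J3→Out: bottleneck 6, flow now 18.
Augment Res→TankA→Out: bottleneck 7, flow now 25.
Augment Res→J1→J3→Out: bottleneck 4, flow now 29.
Augment Res→J1→J6→J3→TankA→Out: bottleneck 2, flow now 31.
No augmenting path remains; maximum flow = 31.
Cut capacity 31 equals the max flow, so it is a minimum cut.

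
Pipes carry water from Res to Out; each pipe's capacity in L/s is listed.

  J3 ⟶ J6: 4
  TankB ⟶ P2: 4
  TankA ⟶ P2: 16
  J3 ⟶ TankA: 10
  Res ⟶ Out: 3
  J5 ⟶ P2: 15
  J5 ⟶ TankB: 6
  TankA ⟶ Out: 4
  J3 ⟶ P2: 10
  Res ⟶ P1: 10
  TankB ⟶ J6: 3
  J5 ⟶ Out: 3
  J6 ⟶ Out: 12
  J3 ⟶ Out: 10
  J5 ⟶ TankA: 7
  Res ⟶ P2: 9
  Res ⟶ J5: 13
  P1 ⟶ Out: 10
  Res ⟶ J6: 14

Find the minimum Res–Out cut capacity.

32

Augment Res→Out: bottleneck 3, flow now 3.
Augment Res→J5→Out: bottleneck 3, flow now 6.
Augment Res→P1→Out: bottleneck 10, flow now 16.
Augment Res→J6→Out: bottleneck 12, flow now 28.
Augment Res→J5→TankA→Out: bottleneck 4, flow now 32.
No augmenting path remains; maximum flow = 32.
By max-flow min-cut, the minimum cut capacity equals the max flow.
In the residual graph, reachable from Res: {Res, J5, TankA, TankB, P2, J6}.
Min-cut edges: Res→P1 (10), Res→Out (3), J5→Out (3), TankA→Out (4), J6→Out (12); capacity 10 + 3 + 3 + 4 + 12 = 32.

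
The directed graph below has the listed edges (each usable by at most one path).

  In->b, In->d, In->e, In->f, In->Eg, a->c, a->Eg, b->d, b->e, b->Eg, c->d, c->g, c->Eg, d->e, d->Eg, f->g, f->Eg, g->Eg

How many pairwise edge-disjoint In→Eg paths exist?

Assign every edge capacity 1; by Menger, the answer equals the max flow.
Path In→Eg (+1); total 1.
Path In→b→Eg (+1); total 2.
Path In→d→Eg (+1); total 3.
Path In→f→Eg (+1); total 4.
No residual In→Eg path; max flow = 4.
Certifying cut of size 4: {In→Eg, In→b, In→d, In→f}.

4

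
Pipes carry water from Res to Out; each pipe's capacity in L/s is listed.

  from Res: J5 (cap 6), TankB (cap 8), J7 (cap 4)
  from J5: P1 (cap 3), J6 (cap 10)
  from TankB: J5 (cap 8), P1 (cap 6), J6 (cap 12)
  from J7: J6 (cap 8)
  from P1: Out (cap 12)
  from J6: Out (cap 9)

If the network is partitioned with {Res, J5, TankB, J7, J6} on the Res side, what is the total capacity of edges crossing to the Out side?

Edges leaving {Res, J5, TankB, J7, J6}: J5→P1 (3), TankB→P1 (6), J6→Out (9).
Cut capacity = 3 + 6 + 9 = 18.

18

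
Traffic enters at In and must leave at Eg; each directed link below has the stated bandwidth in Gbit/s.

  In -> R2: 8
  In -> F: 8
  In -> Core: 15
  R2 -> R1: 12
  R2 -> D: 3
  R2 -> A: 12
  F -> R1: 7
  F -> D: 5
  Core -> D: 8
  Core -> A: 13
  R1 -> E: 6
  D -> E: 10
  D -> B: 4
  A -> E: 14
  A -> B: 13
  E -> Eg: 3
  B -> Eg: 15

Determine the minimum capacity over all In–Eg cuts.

18

Augment In→R2→R1→E→Eg: bottleneck 3, flow now 3.
Augment In→R2→D→B→Eg: bottleneck 3, flow now 6.
Augment In→R2→A→B→Eg: bottleneck 2, flow now 8.
Augment In→F→D→B→Eg: bottleneck 1, flow now 9.
Augment In→Core→A→B→Eg: bottleneck 9, flow now 18.
No augmenting path remains; maximum flow = 18.
By max-flow min-cut, the minimum cut capacity equals the max flow.
In the residual graph, reachable from In: {In, R2, F, Core, R1, D, A, E, B}.
Min-cut edges: E→Eg (3), B→Eg (15); capacity 3 + 15 = 18.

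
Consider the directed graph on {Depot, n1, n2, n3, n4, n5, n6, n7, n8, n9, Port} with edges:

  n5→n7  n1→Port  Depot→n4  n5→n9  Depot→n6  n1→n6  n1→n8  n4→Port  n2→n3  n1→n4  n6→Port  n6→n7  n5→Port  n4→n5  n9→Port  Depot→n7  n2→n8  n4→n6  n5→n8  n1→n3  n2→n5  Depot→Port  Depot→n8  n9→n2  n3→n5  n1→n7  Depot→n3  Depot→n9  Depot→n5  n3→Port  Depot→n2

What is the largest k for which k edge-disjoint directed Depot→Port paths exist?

6

Assign every edge capacity 1; by Menger, the answer equals the max flow.
Path Depot→Port (+1); total 1.
Path Depot→n3→Port (+1); total 2.
Path Depot→n4→Port (+1); total 3.
Path Depot→n5→Port (+1); total 4.
Path Depot→n6→Port (+1); total 5.
Path Depot→n9→Port (+1); total 6.
No residual Depot→Port path; max flow = 6.
Certifying cut of size 6: {Depot→Port, Depot→n4, Depot→n6, n3→Port, n5→Port, n9→Port}.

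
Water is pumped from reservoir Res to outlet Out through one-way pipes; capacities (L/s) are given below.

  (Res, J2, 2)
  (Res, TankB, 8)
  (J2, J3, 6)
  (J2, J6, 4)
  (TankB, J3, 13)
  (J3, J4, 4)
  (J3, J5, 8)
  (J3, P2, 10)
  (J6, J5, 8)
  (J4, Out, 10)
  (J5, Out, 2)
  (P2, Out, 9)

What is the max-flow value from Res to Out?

Augment Res→J2→J3→J4→Out: bottleneck 2, flow now 2.
Augment Res→TankB→J3→J4→Out: bottleneck 2, flow now 4.
Augment Res→TankB→J3→J5→Out: bottleneck 2, flow now 6.
Augment Res→TankB→J3→P2→Out: bottleneck 4, flow now 10.
No augmenting path remains; maximum flow = 10.
In the residual graph, reachable from Res: {Res}.
Min-cut edges: Res→J2 (2), Res→TankB (8); capacity 2 + 8 = 10.
This cut is saturated, so no flow can exceed 10.

10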